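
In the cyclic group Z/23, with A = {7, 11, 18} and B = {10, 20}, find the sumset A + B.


Work in Z/23Z: reduce every sum a + b modulo 23.
Enumerate all 6 pairs:
a = 7: 7+10=17, 7+20=4
a = 11: 11+10=21, 11+20=8
a = 18: 18+10=5, 18+20=15
Distinct residues collected: {4, 5, 8, 15, 17, 21}
|A + B| = 6 (out of 23 total residues).

A + B = {4, 5, 8, 15, 17, 21}


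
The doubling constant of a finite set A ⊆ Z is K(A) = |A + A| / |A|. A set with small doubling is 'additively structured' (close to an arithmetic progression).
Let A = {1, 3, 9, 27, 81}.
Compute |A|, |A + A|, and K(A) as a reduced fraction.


|A| = 5.
Compute A + A by enumerating all 25 pairs.
A + A = {2, 4, 6, 10, 12, 18, 28, 30, 36, 54, 82, 84, 90, 108, 162}, so |A + A| = 15.
K = |A + A| / |A| = 15/5 = 3/1 ≈ 3.0000.
Reference: AP of size 5 gives K = 9/5 ≈ 1.8000; a fully generic set of size 5 gives K ≈ 3.0000.

|A| = 5, |A + A| = 15, K = 15/5 = 3/1.


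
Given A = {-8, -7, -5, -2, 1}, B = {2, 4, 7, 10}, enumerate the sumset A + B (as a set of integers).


A + B = {a + b : a ∈ A, b ∈ B}.
Enumerate all |A|·|B| = 5·4 = 20 pairs (a, b) and collect distinct sums.
a = -8: -8+2=-6, -8+4=-4, -8+7=-1, -8+10=2
a = -7: -7+2=-5, -7+4=-3, -7+7=0, -7+10=3
a = -5: -5+2=-3, -5+4=-1, -5+7=2, -5+10=5
a = -2: -2+2=0, -2+4=2, -2+7=5, -2+10=8
a = 1: 1+2=3, 1+4=5, 1+7=8, 1+10=11
Collecting distinct sums: A + B = {-6, -5, -4, -3, -1, 0, 2, 3, 5, 8, 11}
|A + B| = 11

A + B = {-6, -5, -4, -3, -1, 0, 2, 3, 5, 8, 11}


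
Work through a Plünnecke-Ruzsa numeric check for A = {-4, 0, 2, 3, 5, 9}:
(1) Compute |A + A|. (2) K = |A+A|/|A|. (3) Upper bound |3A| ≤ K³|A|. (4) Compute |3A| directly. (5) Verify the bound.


|A| = 6.
Step 1: Compute A + A by enumerating all 36 pairs.
A + A = {-8, -4, -2, -1, 0, 1, 2, 3, 4, 5, 6, 7, 8, 9, 10, 11, 12, 14, 18}, so |A + A| = 19.
Step 2: Doubling constant K = |A + A|/|A| = 19/6 = 19/6 ≈ 3.1667.
Step 3: Plünnecke-Ruzsa gives |3A| ≤ K³·|A| = (3.1667)³ · 6 ≈ 190.5278.
Step 4: Compute 3A = A + A + A directly by enumerating all triples (a,b,c) ∈ A³; |3A| = 32.
Step 5: Check 32 ≤ 190.5278? Yes ✓.

K = 19/6, Plünnecke-Ruzsa bound K³|A| ≈ 190.5278, |3A| = 32, inequality holds.


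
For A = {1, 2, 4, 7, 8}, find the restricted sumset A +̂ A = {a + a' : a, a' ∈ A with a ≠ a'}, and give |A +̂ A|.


Restricted sumset: A +̂ A = {a + a' : a ∈ A, a' ∈ A, a ≠ a'}.
Equivalently, take A + A and drop any sum 2a that is achievable ONLY as a + a for a ∈ A (i.e. sums representable only with equal summands).
Enumerate pairs (a, a') with a < a' (symmetric, so each unordered pair gives one sum; this covers all a ≠ a'):
  1 + 2 = 3
  1 + 4 = 5
  1 + 7 = 8
  1 + 8 = 9
  2 + 4 = 6
  2 + 7 = 9
  2 + 8 = 10
  4 + 7 = 11
  4 + 8 = 12
  7 + 8 = 15
Collected distinct sums: {3, 5, 6, 8, 9, 10, 11, 12, 15}
|A +̂ A| = 9
(Reference bound: |A +̂ A| ≥ 2|A| - 3 for |A| ≥ 2, with |A| = 5 giving ≥ 7.)

|A +̂ A| = 9


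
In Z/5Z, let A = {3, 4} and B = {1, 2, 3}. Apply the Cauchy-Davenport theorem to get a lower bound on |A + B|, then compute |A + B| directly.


Cauchy-Davenport: |A + B| ≥ min(p, |A| + |B| - 1) for A, B nonempty in Z/pZ.
|A| = 2, |B| = 3, p = 5.
CD lower bound = min(5, 2 + 3 - 1) = min(5, 4) = 4.
Compute A + B mod 5 directly:
a = 3: 3+1=4, 3+2=0, 3+3=1
a = 4: 4+1=0, 4+2=1, 4+3=2
A + B = {0, 1, 2, 4}, so |A + B| = 4.
Verify: 4 ≥ 4? Yes ✓.

CD lower bound = 4, actual |A + B| = 4.


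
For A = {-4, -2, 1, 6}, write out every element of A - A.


A - A = {a - a' : a, a' ∈ A}.
Compute a - a' for each ordered pair (a, a'):
a = -4: -4--4=0, -4--2=-2, -4-1=-5, -4-6=-10
a = -2: -2--4=2, -2--2=0, -2-1=-3, -2-6=-8
a = 1: 1--4=5, 1--2=3, 1-1=0, 1-6=-5
a = 6: 6--4=10, 6--2=8, 6-1=5, 6-6=0
Collecting distinct values (and noting 0 appears from a-a):
A - A = {-10, -8, -5, -3, -2, 0, 2, 3, 5, 8, 10}
|A - A| = 11

A - A = {-10, -8, -5, -3, -2, 0, 2, 3, 5, 8, 10}


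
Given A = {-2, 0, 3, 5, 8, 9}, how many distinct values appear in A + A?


A + A = {a + a' : a, a' ∈ A}; |A| = 6.
General bounds: 2|A| - 1 ≤ |A + A| ≤ |A|(|A|+1)/2, i.e. 11 ≤ |A + A| ≤ 21.
Lower bound 2|A|-1 is attained iff A is an arithmetic progression.
Enumerate sums a + a' for a ≤ a' (symmetric, so this suffices):
a = -2: -2+-2=-4, -2+0=-2, -2+3=1, -2+5=3, -2+8=6, -2+9=7
a = 0: 0+0=0, 0+3=3, 0+5=5, 0+8=8, 0+9=9
a = 3: 3+3=6, 3+5=8, 3+8=11, 3+9=12
a = 5: 5+5=10, 5+8=13, 5+9=14
a = 8: 8+8=16, 8+9=17
a = 9: 9+9=18
Distinct sums: {-4, -2, 0, 1, 3, 5, 6, 7, 8, 9, 10, 11, 12, 13, 14, 16, 17, 18}
|A + A| = 18

|A + A| = 18


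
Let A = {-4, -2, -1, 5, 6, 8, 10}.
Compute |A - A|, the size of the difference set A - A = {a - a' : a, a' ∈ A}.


A - A = {a - a' : a, a' ∈ A}; |A| = 7.
Bounds: 2|A|-1 ≤ |A - A| ≤ |A|² - |A| + 1, i.e. 13 ≤ |A - A| ≤ 43.
Note: 0 ∈ A - A always (from a - a). The set is symmetric: if d ∈ A - A then -d ∈ A - A.
Enumerate nonzero differences d = a - a' with a > a' (then include -d):
Positive differences: {1, 2, 3, 4, 5, 6, 7, 8, 9, 10, 11, 12, 14}
Full difference set: {0} ∪ (positive diffs) ∪ (negative diffs).
|A - A| = 1 + 2·13 = 27 (matches direct enumeration: 27).

|A - A| = 27


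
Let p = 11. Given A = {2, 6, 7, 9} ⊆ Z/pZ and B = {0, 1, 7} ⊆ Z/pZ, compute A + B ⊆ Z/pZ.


Work in Z/11Z: reduce every sum a + b modulo 11.
Enumerate all 12 pairs:
a = 2: 2+0=2, 2+1=3, 2+7=9
a = 6: 6+0=6, 6+1=7, 6+7=2
a = 7: 7+0=7, 7+1=8, 7+7=3
a = 9: 9+0=9, 9+1=10, 9+7=5
Distinct residues collected: {2, 3, 5, 6, 7, 8, 9, 10}
|A + B| = 8 (out of 11 total residues).

A + B = {2, 3, 5, 6, 7, 8, 9, 10}


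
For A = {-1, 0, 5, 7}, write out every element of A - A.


A - A = {a - a' : a, a' ∈ A}.
Compute a - a' for each ordered pair (a, a'):
a = -1: -1--1=0, -1-0=-1, -1-5=-6, -1-7=-8
a = 0: 0--1=1, 0-0=0, 0-5=-5, 0-7=-7
a = 5: 5--1=6, 5-0=5, 5-5=0, 5-7=-2
a = 7: 7--1=8, 7-0=7, 7-5=2, 7-7=0
Collecting distinct values (and noting 0 appears from a-a):
A - A = {-8, -7, -6, -5, -2, -1, 0, 1, 2, 5, 6, 7, 8}
|A - A| = 13

A - A = {-8, -7, -6, -5, -2, -1, 0, 1, 2, 5, 6, 7, 8}


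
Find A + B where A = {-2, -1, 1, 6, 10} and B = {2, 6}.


A + B = {a + b : a ∈ A, b ∈ B}.
Enumerate all |A|·|B| = 5·2 = 10 pairs (a, b) and collect distinct sums.
a = -2: -2+2=0, -2+6=4
a = -1: -1+2=1, -1+6=5
a = 1: 1+2=3, 1+6=7
a = 6: 6+2=8, 6+6=12
a = 10: 10+2=12, 10+6=16
Collecting distinct sums: A + B = {0, 1, 3, 4, 5, 7, 8, 12, 16}
|A + B| = 9

A + B = {0, 1, 3, 4, 5, 7, 8, 12, 16}


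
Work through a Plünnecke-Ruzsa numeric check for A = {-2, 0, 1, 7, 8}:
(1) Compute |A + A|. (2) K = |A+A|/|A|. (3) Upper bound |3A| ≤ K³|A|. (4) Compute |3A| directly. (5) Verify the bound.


|A| = 5.
Step 1: Compute A + A by enumerating all 25 pairs.
A + A = {-4, -2, -1, 0, 1, 2, 5, 6, 7, 8, 9, 14, 15, 16}, so |A + A| = 14.
Step 2: Doubling constant K = |A + A|/|A| = 14/5 = 14/5 ≈ 2.8000.
Step 3: Plünnecke-Ruzsa gives |3A| ≤ K³·|A| = (2.8000)³ · 5 ≈ 109.7600.
Step 4: Compute 3A = A + A + A directly by enumerating all triples (a,b,c) ∈ A³; |3A| = 26.
Step 5: Check 26 ≤ 109.7600? Yes ✓.

K = 14/5, Plünnecke-Ruzsa bound K³|A| ≈ 109.7600, |3A| = 26, inequality holds.


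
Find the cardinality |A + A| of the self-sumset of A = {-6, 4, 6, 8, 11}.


A + A = {a + a' : a, a' ∈ A}; |A| = 5.
General bounds: 2|A| - 1 ≤ |A + A| ≤ |A|(|A|+1)/2, i.e. 9 ≤ |A + A| ≤ 15.
Lower bound 2|A|-1 is attained iff A is an arithmetic progression.
Enumerate sums a + a' for a ≤ a' (symmetric, so this suffices):
a = -6: -6+-6=-12, -6+4=-2, -6+6=0, -6+8=2, -6+11=5
a = 4: 4+4=8, 4+6=10, 4+8=12, 4+11=15
a = 6: 6+6=12, 6+8=14, 6+11=17
a = 8: 8+8=16, 8+11=19
a = 11: 11+11=22
Distinct sums: {-12, -2, 0, 2, 5, 8, 10, 12, 14, 15, 16, 17, 19, 22}
|A + A| = 14

|A + A| = 14


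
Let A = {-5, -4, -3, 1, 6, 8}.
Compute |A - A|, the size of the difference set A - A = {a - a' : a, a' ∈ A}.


A - A = {a - a' : a, a' ∈ A}; |A| = 6.
Bounds: 2|A|-1 ≤ |A - A| ≤ |A|² - |A| + 1, i.e. 11 ≤ |A - A| ≤ 31.
Note: 0 ∈ A - A always (from a - a). The set is symmetric: if d ∈ A - A then -d ∈ A - A.
Enumerate nonzero differences d = a - a' with a > a' (then include -d):
Positive differences: {1, 2, 4, 5, 6, 7, 9, 10, 11, 12, 13}
Full difference set: {0} ∪ (positive diffs) ∪ (negative diffs).
|A - A| = 1 + 2·11 = 23 (matches direct enumeration: 23).

|A - A| = 23


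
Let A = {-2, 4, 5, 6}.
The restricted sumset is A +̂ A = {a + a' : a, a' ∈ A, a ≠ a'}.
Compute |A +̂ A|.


Restricted sumset: A +̂ A = {a + a' : a ∈ A, a' ∈ A, a ≠ a'}.
Equivalently, take A + A and drop any sum 2a that is achievable ONLY as a + a for a ∈ A (i.e. sums representable only with equal summands).
Enumerate pairs (a, a') with a < a' (symmetric, so each unordered pair gives one sum; this covers all a ≠ a'):
  -2 + 4 = 2
  -2 + 5 = 3
  -2 + 6 = 4
  4 + 5 = 9
  4 + 6 = 10
  5 + 6 = 11
Collected distinct sums: {2, 3, 4, 9, 10, 11}
|A +̂ A| = 6
(Reference bound: |A +̂ A| ≥ 2|A| - 3 for |A| ≥ 2, with |A| = 4 giving ≥ 5.)

|A +̂ A| = 6


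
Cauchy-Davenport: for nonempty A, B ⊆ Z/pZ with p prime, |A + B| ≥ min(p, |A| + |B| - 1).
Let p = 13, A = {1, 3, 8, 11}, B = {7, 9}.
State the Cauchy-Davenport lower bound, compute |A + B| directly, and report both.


Cauchy-Davenport: |A + B| ≥ min(p, |A| + |B| - 1) for A, B nonempty in Z/pZ.
|A| = 4, |B| = 2, p = 13.
CD lower bound = min(13, 4 + 2 - 1) = min(13, 5) = 5.
Compute A + B mod 13 directly:
a = 1: 1+7=8, 1+9=10
a = 3: 3+7=10, 3+9=12
a = 8: 8+7=2, 8+9=4
a = 11: 11+7=5, 11+9=7
A + B = {2, 4, 5, 7, 8, 10, 12}, so |A + B| = 7.
Verify: 7 ≥ 5? Yes ✓.

CD lower bound = 5, actual |A + B| = 7.


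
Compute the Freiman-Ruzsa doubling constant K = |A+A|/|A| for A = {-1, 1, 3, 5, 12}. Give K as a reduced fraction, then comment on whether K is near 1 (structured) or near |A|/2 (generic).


|A| = 5.
Compute A + A by enumerating all 25 pairs.
A + A = {-2, 0, 2, 4, 6, 8, 10, 11, 13, 15, 17, 24}, so |A + A| = 12.
K = |A + A| / |A| = 12/5 (already in lowest terms) ≈ 2.4000.
Reference: AP of size 5 gives K = 9/5 ≈ 1.8000; a fully generic set of size 5 gives K ≈ 3.0000.

|A| = 5, |A + A| = 12, K = 12/5.


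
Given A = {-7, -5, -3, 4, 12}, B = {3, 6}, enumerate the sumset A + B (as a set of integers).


A + B = {a + b : a ∈ A, b ∈ B}.
Enumerate all |A|·|B| = 5·2 = 10 pairs (a, b) and collect distinct sums.
a = -7: -7+3=-4, -7+6=-1
a = -5: -5+3=-2, -5+6=1
a = -3: -3+3=0, -3+6=3
a = 4: 4+3=7, 4+6=10
a = 12: 12+3=15, 12+6=18
Collecting distinct sums: A + B = {-4, -2, -1, 0, 1, 3, 7, 10, 15, 18}
|A + B| = 10

A + B = {-4, -2, -1, 0, 1, 3, 7, 10, 15, 18}


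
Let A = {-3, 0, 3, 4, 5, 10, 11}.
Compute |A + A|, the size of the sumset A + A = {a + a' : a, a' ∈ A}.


A + A = {a + a' : a, a' ∈ A}; |A| = 7.
General bounds: 2|A| - 1 ≤ |A + A| ≤ |A|(|A|+1)/2, i.e. 13 ≤ |A + A| ≤ 28.
Lower bound 2|A|-1 is attained iff A is an arithmetic progression.
Enumerate sums a + a' for a ≤ a' (symmetric, so this suffices):
a = -3: -3+-3=-6, -3+0=-3, -3+3=0, -3+4=1, -3+5=2, -3+10=7, -3+11=8
a = 0: 0+0=0, 0+3=3, 0+4=4, 0+5=5, 0+10=10, 0+11=11
a = 3: 3+3=6, 3+4=7, 3+5=8, 3+10=13, 3+11=14
a = 4: 4+4=8, 4+5=9, 4+10=14, 4+11=15
a = 5: 5+5=10, 5+10=15, 5+11=16
a = 10: 10+10=20, 10+11=21
a = 11: 11+11=22
Distinct sums: {-6, -3, 0, 1, 2, 3, 4, 5, 6, 7, 8, 9, 10, 11, 13, 14, 15, 16, 20, 21, 22}
|A + A| = 21

|A + A| = 21


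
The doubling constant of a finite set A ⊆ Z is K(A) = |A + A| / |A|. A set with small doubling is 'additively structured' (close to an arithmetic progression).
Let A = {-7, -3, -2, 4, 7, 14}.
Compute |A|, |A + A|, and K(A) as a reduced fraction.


|A| = 6.
Compute A + A by enumerating all 36 pairs.
A + A = {-14, -10, -9, -6, -5, -4, -3, 0, 1, 2, 4, 5, 7, 8, 11, 12, 14, 18, 21, 28}, so |A + A| = 20.
K = |A + A| / |A| = 20/6 = 10/3 ≈ 3.3333.
Reference: AP of size 6 gives K = 11/6 ≈ 1.8333; a fully generic set of size 6 gives K ≈ 3.5000.

|A| = 6, |A + A| = 20, K = 20/6 = 10/3.


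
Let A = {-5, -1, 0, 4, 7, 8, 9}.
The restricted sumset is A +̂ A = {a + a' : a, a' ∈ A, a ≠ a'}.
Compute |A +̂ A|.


Restricted sumset: A +̂ A = {a + a' : a ∈ A, a' ∈ A, a ≠ a'}.
Equivalently, take A + A and drop any sum 2a that is achievable ONLY as a + a for a ∈ A (i.e. sums representable only with equal summands).
Enumerate pairs (a, a') with a < a' (symmetric, so each unordered pair gives one sum; this covers all a ≠ a'):
  -5 + -1 = -6
  -5 + 0 = -5
  -5 + 4 = -1
  -5 + 7 = 2
  -5 + 8 = 3
  -5 + 9 = 4
  -1 + 0 = -1
  -1 + 4 = 3
  -1 + 7 = 6
  -1 + 8 = 7
  -1 + 9 = 8
  0 + 4 = 4
  0 + 7 = 7
  0 + 8 = 8
  0 + 9 = 9
  4 + 7 = 11
  4 + 8 = 12
  4 + 9 = 13
  7 + 8 = 15
  7 + 9 = 16
  8 + 9 = 17
Collected distinct sums: {-6, -5, -1, 2, 3, 4, 6, 7, 8, 9, 11, 12, 13, 15, 16, 17}
|A +̂ A| = 16
(Reference bound: |A +̂ A| ≥ 2|A| - 3 for |A| ≥ 2, with |A| = 7 giving ≥ 11.)

|A +̂ A| = 16


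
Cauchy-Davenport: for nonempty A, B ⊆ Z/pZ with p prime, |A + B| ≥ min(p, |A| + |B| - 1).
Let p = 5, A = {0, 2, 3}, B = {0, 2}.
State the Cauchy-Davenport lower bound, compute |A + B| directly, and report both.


Cauchy-Davenport: |A + B| ≥ min(p, |A| + |B| - 1) for A, B nonempty in Z/pZ.
|A| = 3, |B| = 2, p = 5.
CD lower bound = min(5, 3 + 2 - 1) = min(5, 4) = 4.
Compute A + B mod 5 directly:
a = 0: 0+0=0, 0+2=2
a = 2: 2+0=2, 2+2=4
a = 3: 3+0=3, 3+2=0
A + B = {0, 2, 3, 4}, so |A + B| = 4.
Verify: 4 ≥ 4? Yes ✓.

CD lower bound = 4, actual |A + B| = 4.


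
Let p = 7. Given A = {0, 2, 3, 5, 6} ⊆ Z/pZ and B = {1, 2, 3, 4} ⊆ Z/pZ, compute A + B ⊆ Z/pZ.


Work in Z/7Z: reduce every sum a + b modulo 7.
Enumerate all 20 pairs:
a = 0: 0+1=1, 0+2=2, 0+3=3, 0+4=4
a = 2: 2+1=3, 2+2=4, 2+3=5, 2+4=6
a = 3: 3+1=4, 3+2=5, 3+3=6, 3+4=0
a = 5: 5+1=6, 5+2=0, 5+3=1, 5+4=2
a = 6: 6+1=0, 6+2=1, 6+3=2, 6+4=3
Distinct residues collected: {0, 1, 2, 3, 4, 5, 6}
|A + B| = 7 (out of 7 total residues).

A + B = {0, 1, 2, 3, 4, 5, 6}


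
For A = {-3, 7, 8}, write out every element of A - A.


A - A = {a - a' : a, a' ∈ A}.
Compute a - a' for each ordered pair (a, a'):
a = -3: -3--3=0, -3-7=-10, -3-8=-11
a = 7: 7--3=10, 7-7=0, 7-8=-1
a = 8: 8--3=11, 8-7=1, 8-8=0
Collecting distinct values (and noting 0 appears from a-a):
A - A = {-11, -10, -1, 0, 1, 10, 11}
|A - A| = 7

A - A = {-11, -10, -1, 0, 1, 10, 11}


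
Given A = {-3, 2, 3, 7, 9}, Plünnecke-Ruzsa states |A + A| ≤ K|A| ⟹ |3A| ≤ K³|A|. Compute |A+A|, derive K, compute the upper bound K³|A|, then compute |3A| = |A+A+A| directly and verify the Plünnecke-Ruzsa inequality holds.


|A| = 5.
Step 1: Compute A + A by enumerating all 25 pairs.
A + A = {-6, -1, 0, 4, 5, 6, 9, 10, 11, 12, 14, 16, 18}, so |A + A| = 13.
Step 2: Doubling constant K = |A + A|/|A| = 13/5 = 13/5 ≈ 2.6000.
Step 3: Plünnecke-Ruzsa gives |3A| ≤ K³·|A| = (2.6000)³ · 5 ≈ 87.8800.
Step 4: Compute 3A = A + A + A directly by enumerating all triples (a,b,c) ∈ A³; |3A| = 24.
Step 5: Check 24 ≤ 87.8800? Yes ✓.

K = 13/5, Plünnecke-Ruzsa bound K³|A| ≈ 87.8800, |3A| = 24, inequality holds.


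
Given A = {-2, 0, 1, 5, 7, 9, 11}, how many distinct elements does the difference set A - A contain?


A - A = {a - a' : a, a' ∈ A}; |A| = 7.
Bounds: 2|A|-1 ≤ |A - A| ≤ |A|² - |A| + 1, i.e. 13 ≤ |A - A| ≤ 43.
Note: 0 ∈ A - A always (from a - a). The set is symmetric: if d ∈ A - A then -d ∈ A - A.
Enumerate nonzero differences d = a - a' with a > a' (then include -d):
Positive differences: {1, 2, 3, 4, 5, 6, 7, 8, 9, 10, 11, 13}
Full difference set: {0} ∪ (positive diffs) ∪ (negative diffs).
|A - A| = 1 + 2·12 = 25 (matches direct enumeration: 25).

|A - A| = 25


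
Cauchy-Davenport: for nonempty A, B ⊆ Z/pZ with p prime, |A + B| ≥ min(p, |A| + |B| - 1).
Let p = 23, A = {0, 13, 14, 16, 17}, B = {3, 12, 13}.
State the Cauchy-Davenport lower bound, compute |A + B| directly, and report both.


Cauchy-Davenport: |A + B| ≥ min(p, |A| + |B| - 1) for A, B nonempty in Z/pZ.
|A| = 5, |B| = 3, p = 23.
CD lower bound = min(23, 5 + 3 - 1) = min(23, 7) = 7.
Compute A + B mod 23 directly:
a = 0: 0+3=3, 0+12=12, 0+13=13
a = 13: 13+3=16, 13+12=2, 13+13=3
a = 14: 14+3=17, 14+12=3, 14+13=4
a = 16: 16+3=19, 16+12=5, 16+13=6
a = 17: 17+3=20, 17+12=6, 17+13=7
A + B = {2, 3, 4, 5, 6, 7, 12, 13, 16, 17, 19, 20}, so |A + B| = 12.
Verify: 12 ≥ 7? Yes ✓.

CD lower bound = 7, actual |A + B| = 12.


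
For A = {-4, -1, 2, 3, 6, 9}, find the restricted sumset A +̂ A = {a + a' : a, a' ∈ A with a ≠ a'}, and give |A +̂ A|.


Restricted sumset: A +̂ A = {a + a' : a ∈ A, a' ∈ A, a ≠ a'}.
Equivalently, take A + A and drop any sum 2a that is achievable ONLY as a + a for a ∈ A (i.e. sums representable only with equal summands).
Enumerate pairs (a, a') with a < a' (symmetric, so each unordered pair gives one sum; this covers all a ≠ a'):
  -4 + -1 = -5
  -4 + 2 = -2
  -4 + 3 = -1
  -4 + 6 = 2
  -4 + 9 = 5
  -1 + 2 = 1
  -1 + 3 = 2
  -1 + 6 = 5
  -1 + 9 = 8
  2 + 3 = 5
  2 + 6 = 8
  2 + 9 = 11
  3 + 6 = 9
  3 + 9 = 12
  6 + 9 = 15
Collected distinct sums: {-5, -2, -1, 1, 2, 5, 8, 9, 11, 12, 15}
|A +̂ A| = 11
(Reference bound: |A +̂ A| ≥ 2|A| - 3 for |A| ≥ 2, with |A| = 6 giving ≥ 9.)

|A +̂ A| = 11


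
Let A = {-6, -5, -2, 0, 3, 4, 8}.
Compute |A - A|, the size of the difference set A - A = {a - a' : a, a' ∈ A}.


A - A = {a - a' : a, a' ∈ A}; |A| = 7.
Bounds: 2|A|-1 ≤ |A - A| ≤ |A|² - |A| + 1, i.e. 13 ≤ |A - A| ≤ 43.
Note: 0 ∈ A - A always (from a - a). The set is symmetric: if d ∈ A - A then -d ∈ A - A.
Enumerate nonzero differences d = a - a' with a > a' (then include -d):
Positive differences: {1, 2, 3, 4, 5, 6, 8, 9, 10, 13, 14}
Full difference set: {0} ∪ (positive diffs) ∪ (negative diffs).
|A - A| = 1 + 2·11 = 23 (matches direct enumeration: 23).

|A - A| = 23


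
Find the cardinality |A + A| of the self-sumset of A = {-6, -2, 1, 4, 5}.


A + A = {a + a' : a, a' ∈ A}; |A| = 5.
General bounds: 2|A| - 1 ≤ |A + A| ≤ |A|(|A|+1)/2, i.e. 9 ≤ |A + A| ≤ 15.
Lower bound 2|A|-1 is attained iff A is an arithmetic progression.
Enumerate sums a + a' for a ≤ a' (symmetric, so this suffices):
a = -6: -6+-6=-12, -6+-2=-8, -6+1=-5, -6+4=-2, -6+5=-1
a = -2: -2+-2=-4, -2+1=-1, -2+4=2, -2+5=3
a = 1: 1+1=2, 1+4=5, 1+5=6
a = 4: 4+4=8, 4+5=9
a = 5: 5+5=10
Distinct sums: {-12, -8, -5, -4, -2, -1, 2, 3, 5, 6, 8, 9, 10}
|A + A| = 13

|A + A| = 13


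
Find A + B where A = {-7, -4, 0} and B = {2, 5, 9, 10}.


A + B = {a + b : a ∈ A, b ∈ B}.
Enumerate all |A|·|B| = 3·4 = 12 pairs (a, b) and collect distinct sums.
a = -7: -7+2=-5, -7+5=-2, -7+9=2, -7+10=3
a = -4: -4+2=-2, -4+5=1, -4+9=5, -4+10=6
a = 0: 0+2=2, 0+5=5, 0+9=9, 0+10=10
Collecting distinct sums: A + B = {-5, -2, 1, 2, 3, 5, 6, 9, 10}
|A + B| = 9

A + B = {-5, -2, 1, 2, 3, 5, 6, 9, 10}


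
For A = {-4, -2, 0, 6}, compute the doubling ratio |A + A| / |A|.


|A| = 4.
Compute A + A by enumerating all 16 pairs.
A + A = {-8, -6, -4, -2, 0, 2, 4, 6, 12}, so |A + A| = 9.
K = |A + A| / |A| = 9/4 (already in lowest terms) ≈ 2.2500.
Reference: AP of size 4 gives K = 7/4 ≈ 1.7500; a fully generic set of size 4 gives K ≈ 2.5000.

|A| = 4, |A + A| = 9, K = 9/4.


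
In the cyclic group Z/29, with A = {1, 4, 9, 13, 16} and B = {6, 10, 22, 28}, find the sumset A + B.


Work in Z/29Z: reduce every sum a + b modulo 29.
Enumerate all 20 pairs:
a = 1: 1+6=7, 1+10=11, 1+22=23, 1+28=0
a = 4: 4+6=10, 4+10=14, 4+22=26, 4+28=3
a = 9: 9+6=15, 9+10=19, 9+22=2, 9+28=8
a = 13: 13+6=19, 13+10=23, 13+22=6, 13+28=12
a = 16: 16+6=22, 16+10=26, 16+22=9, 16+28=15
Distinct residues collected: {0, 2, 3, 6, 7, 8, 9, 10, 11, 12, 14, 15, 19, 22, 23, 26}
|A + B| = 16 (out of 29 total residues).

A + B = {0, 2, 3, 6, 7, 8, 9, 10, 11, 12, 14, 15, 19, 22, 23, 26}


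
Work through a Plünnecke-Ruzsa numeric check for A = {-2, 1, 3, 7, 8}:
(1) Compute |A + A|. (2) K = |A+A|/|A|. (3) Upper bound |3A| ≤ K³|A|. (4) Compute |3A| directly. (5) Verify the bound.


|A| = 5.
Step 1: Compute A + A by enumerating all 25 pairs.
A + A = {-4, -1, 1, 2, 4, 5, 6, 8, 9, 10, 11, 14, 15, 16}, so |A + A| = 14.
Step 2: Doubling constant K = |A + A|/|A| = 14/5 = 14/5 ≈ 2.8000.
Step 3: Plünnecke-Ruzsa gives |3A| ≤ K³·|A| = (2.8000)³ · 5 ≈ 109.7600.
Step 4: Compute 3A = A + A + A directly by enumerating all triples (a,b,c) ∈ A³; |3A| = 26.
Step 5: Check 26 ≤ 109.7600? Yes ✓.

K = 14/5, Plünnecke-Ruzsa bound K³|A| ≈ 109.7600, |3A| = 26, inequality holds.


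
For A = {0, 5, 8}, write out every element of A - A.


A - A = {a - a' : a, a' ∈ A}.
Compute a - a' for each ordered pair (a, a'):
a = 0: 0-0=0, 0-5=-5, 0-8=-8
a = 5: 5-0=5, 5-5=0, 5-8=-3
a = 8: 8-0=8, 8-5=3, 8-8=0
Collecting distinct values (and noting 0 appears from a-a):
A - A = {-8, -5, -3, 0, 3, 5, 8}
|A - A| = 7

A - A = {-8, -5, -3, 0, 3, 5, 8}


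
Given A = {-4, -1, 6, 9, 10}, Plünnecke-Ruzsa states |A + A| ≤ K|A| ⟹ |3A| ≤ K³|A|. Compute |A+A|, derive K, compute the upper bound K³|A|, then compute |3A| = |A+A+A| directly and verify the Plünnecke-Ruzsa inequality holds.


|A| = 5.
Step 1: Compute A + A by enumerating all 25 pairs.
A + A = {-8, -5, -2, 2, 5, 6, 8, 9, 12, 15, 16, 18, 19, 20}, so |A + A| = 14.
Step 2: Doubling constant K = |A + A|/|A| = 14/5 = 14/5 ≈ 2.8000.
Step 3: Plünnecke-Ruzsa gives |3A| ≤ K³·|A| = (2.8000)³ · 5 ≈ 109.7600.
Step 4: Compute 3A = A + A + A directly by enumerating all triples (a,b,c) ∈ A³; |3A| = 28.
Step 5: Check 28 ≤ 109.7600? Yes ✓.

K = 14/5, Plünnecke-Ruzsa bound K³|A| ≈ 109.7600, |3A| = 28, inequality holds.


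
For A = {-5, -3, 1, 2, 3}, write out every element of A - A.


A - A = {a - a' : a, a' ∈ A}.
Compute a - a' for each ordered pair (a, a'):
a = -5: -5--5=0, -5--3=-2, -5-1=-6, -5-2=-7, -5-3=-8
a = -3: -3--5=2, -3--3=0, -3-1=-4, -3-2=-5, -3-3=-6
a = 1: 1--5=6, 1--3=4, 1-1=0, 1-2=-1, 1-3=-2
a = 2: 2--5=7, 2--3=5, 2-1=1, 2-2=0, 2-3=-1
a = 3: 3--5=8, 3--3=6, 3-1=2, 3-2=1, 3-3=0
Collecting distinct values (and noting 0 appears from a-a):
A - A = {-8, -7, -6, -5, -4, -2, -1, 0, 1, 2, 4, 5, 6, 7, 8}
|A - A| = 15

A - A = {-8, -7, -6, -5, -4, -2, -1, 0, 1, 2, 4, 5, 6, 7, 8}


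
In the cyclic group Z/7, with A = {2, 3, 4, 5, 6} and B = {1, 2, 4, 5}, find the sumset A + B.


Work in Z/7Z: reduce every sum a + b modulo 7.
Enumerate all 20 pairs:
a = 2: 2+1=3, 2+2=4, 2+4=6, 2+5=0
a = 3: 3+1=4, 3+2=5, 3+4=0, 3+5=1
a = 4: 4+1=5, 4+2=6, 4+4=1, 4+5=2
a = 5: 5+1=6, 5+2=0, 5+4=2, 5+5=3
a = 6: 6+1=0, 6+2=1, 6+4=3, 6+5=4
Distinct residues collected: {0, 1, 2, 3, 4, 5, 6}
|A + B| = 7 (out of 7 total residues).

A + B = {0, 1, 2, 3, 4, 5, 6}


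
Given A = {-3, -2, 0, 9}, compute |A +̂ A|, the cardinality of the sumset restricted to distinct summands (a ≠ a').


Restricted sumset: A +̂ A = {a + a' : a ∈ A, a' ∈ A, a ≠ a'}.
Equivalently, take A + A and drop any sum 2a that is achievable ONLY as a + a for a ∈ A (i.e. sums representable only with equal summands).
Enumerate pairs (a, a') with a < a' (symmetric, so each unordered pair gives one sum; this covers all a ≠ a'):
  -3 + -2 = -5
  -3 + 0 = -3
  -3 + 9 = 6
  -2 + 0 = -2
  -2 + 9 = 7
  0 + 9 = 9
Collected distinct sums: {-5, -3, -2, 6, 7, 9}
|A +̂ A| = 6
(Reference bound: |A +̂ A| ≥ 2|A| - 3 for |A| ≥ 2, with |A| = 4 giving ≥ 5.)

|A +̂ A| = 6


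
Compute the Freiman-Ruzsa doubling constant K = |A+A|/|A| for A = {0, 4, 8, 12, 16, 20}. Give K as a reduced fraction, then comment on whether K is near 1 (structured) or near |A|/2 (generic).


|A| = 6.
Compute A + A by enumerating all 36 pairs.
A + A = {0, 4, 8, 12, 16, 20, 24, 28, 32, 36, 40}, so |A + A| = 11.
K = |A + A| / |A| = 11/6 (already in lowest terms) ≈ 1.8333.
Reference: AP of size 6 gives K = 11/6 ≈ 1.8333; a fully generic set of size 6 gives K ≈ 3.5000.

|A| = 6, |A + A| = 11, K = 11/6.


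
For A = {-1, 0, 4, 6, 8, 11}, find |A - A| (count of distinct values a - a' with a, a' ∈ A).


A - A = {a - a' : a, a' ∈ A}; |A| = 6.
Bounds: 2|A|-1 ≤ |A - A| ≤ |A|² - |A| + 1, i.e. 11 ≤ |A - A| ≤ 31.
Note: 0 ∈ A - A always (from a - a). The set is symmetric: if d ∈ A - A then -d ∈ A - A.
Enumerate nonzero differences d = a - a' with a > a' (then include -d):
Positive differences: {1, 2, 3, 4, 5, 6, 7, 8, 9, 11, 12}
Full difference set: {0} ∪ (positive diffs) ∪ (negative diffs).
|A - A| = 1 + 2·11 = 23 (matches direct enumeration: 23).

|A - A| = 23


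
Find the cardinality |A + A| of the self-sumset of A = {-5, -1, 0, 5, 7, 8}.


A + A = {a + a' : a, a' ∈ A}; |A| = 6.
General bounds: 2|A| - 1 ≤ |A + A| ≤ |A|(|A|+1)/2, i.e. 11 ≤ |A + A| ≤ 21.
Lower bound 2|A|-1 is attained iff A is an arithmetic progression.
Enumerate sums a + a' for a ≤ a' (symmetric, so this suffices):
a = -5: -5+-5=-10, -5+-1=-6, -5+0=-5, -5+5=0, -5+7=2, -5+8=3
a = -1: -1+-1=-2, -1+0=-1, -1+5=4, -1+7=6, -1+8=7
a = 0: 0+0=0, 0+5=5, 0+7=7, 0+8=8
a = 5: 5+5=10, 5+7=12, 5+8=13
a = 7: 7+7=14, 7+8=15
a = 8: 8+8=16
Distinct sums: {-10, -6, -5, -2, -1, 0, 2, 3, 4, 5, 6, 7, 8, 10, 12, 13, 14, 15, 16}
|A + A| = 19

|A + A| = 19


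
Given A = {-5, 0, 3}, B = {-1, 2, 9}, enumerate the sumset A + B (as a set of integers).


A + B = {a + b : a ∈ A, b ∈ B}.
Enumerate all |A|·|B| = 3·3 = 9 pairs (a, b) and collect distinct sums.
a = -5: -5+-1=-6, -5+2=-3, -5+9=4
a = 0: 0+-1=-1, 0+2=2, 0+9=9
a = 3: 3+-1=2, 3+2=5, 3+9=12
Collecting distinct sums: A + B = {-6, -3, -1, 2, 4, 5, 9, 12}
|A + B| = 8

A + B = {-6, -3, -1, 2, 4, 5, 9, 12}


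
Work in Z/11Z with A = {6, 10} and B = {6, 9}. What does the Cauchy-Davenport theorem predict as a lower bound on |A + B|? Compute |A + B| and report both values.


Cauchy-Davenport: |A + B| ≥ min(p, |A| + |B| - 1) for A, B nonempty in Z/pZ.
|A| = 2, |B| = 2, p = 11.
CD lower bound = min(11, 2 + 2 - 1) = min(11, 3) = 3.
Compute A + B mod 11 directly:
a = 6: 6+6=1, 6+9=4
a = 10: 10+6=5, 10+9=8
A + B = {1, 4, 5, 8}, so |A + B| = 4.
Verify: 4 ≥ 3? Yes ✓.

CD lower bound = 3, actual |A + B| = 4.


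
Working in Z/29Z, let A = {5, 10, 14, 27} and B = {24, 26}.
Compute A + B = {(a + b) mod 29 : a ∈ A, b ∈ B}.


Work in Z/29Z: reduce every sum a + b modulo 29.
Enumerate all 8 pairs:
a = 5: 5+24=0, 5+26=2
a = 10: 10+24=5, 10+26=7
a = 14: 14+24=9, 14+26=11
a = 27: 27+24=22, 27+26=24
Distinct residues collected: {0, 2, 5, 7, 9, 11, 22, 24}
|A + B| = 8 (out of 29 total residues).

A + B = {0, 2, 5, 7, 9, 11, 22, 24}


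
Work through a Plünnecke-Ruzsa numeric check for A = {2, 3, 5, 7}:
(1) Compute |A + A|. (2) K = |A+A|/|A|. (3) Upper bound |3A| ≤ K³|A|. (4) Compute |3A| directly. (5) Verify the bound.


|A| = 4.
Step 1: Compute A + A by enumerating all 16 pairs.
A + A = {4, 5, 6, 7, 8, 9, 10, 12, 14}, so |A + A| = 9.
Step 2: Doubling constant K = |A + A|/|A| = 9/4 = 9/4 ≈ 2.2500.
Step 3: Plünnecke-Ruzsa gives |3A| ≤ K³·|A| = (2.2500)³ · 4 ≈ 45.5625.
Step 4: Compute 3A = A + A + A directly by enumerating all triples (a,b,c) ∈ A³; |3A| = 14.
Step 5: Check 14 ≤ 45.5625? Yes ✓.

K = 9/4, Plünnecke-Ruzsa bound K³|A| ≈ 45.5625, |3A| = 14, inequality holds.


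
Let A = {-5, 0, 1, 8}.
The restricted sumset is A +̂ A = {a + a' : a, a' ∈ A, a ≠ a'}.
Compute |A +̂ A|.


Restricted sumset: A +̂ A = {a + a' : a ∈ A, a' ∈ A, a ≠ a'}.
Equivalently, take A + A and drop any sum 2a that is achievable ONLY as a + a for a ∈ A (i.e. sums representable only with equal summands).
Enumerate pairs (a, a') with a < a' (symmetric, so each unordered pair gives one sum; this covers all a ≠ a'):
  -5 + 0 = -5
  -5 + 1 = -4
  -5 + 8 = 3
  0 + 1 = 1
  0 + 8 = 8
  1 + 8 = 9
Collected distinct sums: {-5, -4, 1, 3, 8, 9}
|A +̂ A| = 6
(Reference bound: |A +̂ A| ≥ 2|A| - 3 for |A| ≥ 2, with |A| = 4 giving ≥ 5.)

|A +̂ A| = 6


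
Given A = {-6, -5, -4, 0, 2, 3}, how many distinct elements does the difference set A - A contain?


A - A = {a - a' : a, a' ∈ A}; |A| = 6.
Bounds: 2|A|-1 ≤ |A - A| ≤ |A|² - |A| + 1, i.e. 11 ≤ |A - A| ≤ 31.
Note: 0 ∈ A - A always (from a - a). The set is symmetric: if d ∈ A - A then -d ∈ A - A.
Enumerate nonzero differences d = a - a' with a > a' (then include -d):
Positive differences: {1, 2, 3, 4, 5, 6, 7, 8, 9}
Full difference set: {0} ∪ (positive diffs) ∪ (negative diffs).
|A - A| = 1 + 2·9 = 19 (matches direct enumeration: 19).

|A - A| = 19


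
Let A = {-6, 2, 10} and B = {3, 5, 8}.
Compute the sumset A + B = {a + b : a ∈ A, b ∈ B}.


A + B = {a + b : a ∈ A, b ∈ B}.
Enumerate all |A|·|B| = 3·3 = 9 pairs (a, b) and collect distinct sums.
a = -6: -6+3=-3, -6+5=-1, -6+8=2
a = 2: 2+3=5, 2+5=7, 2+8=10
a = 10: 10+3=13, 10+5=15, 10+8=18
Collecting distinct sums: A + B = {-3, -1, 2, 5, 7, 10, 13, 15, 18}
|A + B| = 9

A + B = {-3, -1, 2, 5, 7, 10, 13, 15, 18}


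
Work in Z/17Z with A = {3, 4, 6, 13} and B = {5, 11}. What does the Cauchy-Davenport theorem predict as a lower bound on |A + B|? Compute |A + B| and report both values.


Cauchy-Davenport: |A + B| ≥ min(p, |A| + |B| - 1) for A, B nonempty in Z/pZ.
|A| = 4, |B| = 2, p = 17.
CD lower bound = min(17, 4 + 2 - 1) = min(17, 5) = 5.
Compute A + B mod 17 directly:
a = 3: 3+5=8, 3+11=14
a = 4: 4+5=9, 4+11=15
a = 6: 6+5=11, 6+11=0
a = 13: 13+5=1, 13+11=7
A + B = {0, 1, 7, 8, 9, 11, 14, 15}, so |A + B| = 8.
Verify: 8 ≥ 5? Yes ✓.

CD lower bound = 5, actual |A + B| = 8.


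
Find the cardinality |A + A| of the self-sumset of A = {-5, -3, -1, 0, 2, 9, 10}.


A + A = {a + a' : a, a' ∈ A}; |A| = 7.
General bounds: 2|A| - 1 ≤ |A + A| ≤ |A|(|A|+1)/2, i.e. 13 ≤ |A + A| ≤ 28.
Lower bound 2|A|-1 is attained iff A is an arithmetic progression.
Enumerate sums a + a' for a ≤ a' (symmetric, so this suffices):
a = -5: -5+-5=-10, -5+-3=-8, -5+-1=-6, -5+0=-5, -5+2=-3, -5+9=4, -5+10=5
a = -3: -3+-3=-6, -3+-1=-4, -3+0=-3, -3+2=-1, -3+9=6, -3+10=7
a = -1: -1+-1=-2, -1+0=-1, -1+2=1, -1+9=8, -1+10=9
a = 0: 0+0=0, 0+2=2, 0+9=9, 0+10=10
a = 2: 2+2=4, 2+9=11, 2+10=12
a = 9: 9+9=18, 9+10=19
a = 10: 10+10=20
Distinct sums: {-10, -8, -6, -5, -4, -3, -2, -1, 0, 1, 2, 4, 5, 6, 7, 8, 9, 10, 11, 12, 18, 19, 20}
|A + A| = 23

|A + A| = 23


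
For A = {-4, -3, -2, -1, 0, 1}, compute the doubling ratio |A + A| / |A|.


|A| = 6.
Compute A + A by enumerating all 36 pairs.
A + A = {-8, -7, -6, -5, -4, -3, -2, -1, 0, 1, 2}, so |A + A| = 11.
K = |A + A| / |A| = 11/6 (already in lowest terms) ≈ 1.8333.
Reference: AP of size 6 gives K = 11/6 ≈ 1.8333; a fully generic set of size 6 gives K ≈ 3.5000.

|A| = 6, |A + A| = 11, K = 11/6.


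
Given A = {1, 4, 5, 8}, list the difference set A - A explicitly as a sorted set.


A - A = {a - a' : a, a' ∈ A}.
Compute a - a' for each ordered pair (a, a'):
a = 1: 1-1=0, 1-4=-3, 1-5=-4, 1-8=-7
a = 4: 4-1=3, 4-4=0, 4-5=-1, 4-8=-4
a = 5: 5-1=4, 5-4=1, 5-5=0, 5-8=-3
a = 8: 8-1=7, 8-4=4, 8-5=3, 8-8=0
Collecting distinct values (and noting 0 appears from a-a):
A - A = {-7, -4, -3, -1, 0, 1, 3, 4, 7}
|A - A| = 9

A - A = {-7, -4, -3, -1, 0, 1, 3, 4, 7}


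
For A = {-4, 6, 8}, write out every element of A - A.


A - A = {a - a' : a, a' ∈ A}.
Compute a - a' for each ordered pair (a, a'):
a = -4: -4--4=0, -4-6=-10, -4-8=-12
a = 6: 6--4=10, 6-6=0, 6-8=-2
a = 8: 8--4=12, 8-6=2, 8-8=0
Collecting distinct values (and noting 0 appears from a-a):
A - A = {-12, -10, -2, 0, 2, 10, 12}
|A - A| = 7

A - A = {-12, -10, -2, 0, 2, 10, 12}


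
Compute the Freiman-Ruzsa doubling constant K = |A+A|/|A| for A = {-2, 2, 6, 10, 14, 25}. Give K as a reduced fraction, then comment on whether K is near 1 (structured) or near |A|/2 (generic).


|A| = 6.
Compute A + A by enumerating all 36 pairs.
A + A = {-4, 0, 4, 8, 12, 16, 20, 23, 24, 27, 28, 31, 35, 39, 50}, so |A + A| = 15.
K = |A + A| / |A| = 15/6 = 5/2 ≈ 2.5000.
Reference: AP of size 6 gives K = 11/6 ≈ 1.8333; a fully generic set of size 6 gives K ≈ 3.5000.

|A| = 6, |A + A| = 15, K = 15/6 = 5/2.


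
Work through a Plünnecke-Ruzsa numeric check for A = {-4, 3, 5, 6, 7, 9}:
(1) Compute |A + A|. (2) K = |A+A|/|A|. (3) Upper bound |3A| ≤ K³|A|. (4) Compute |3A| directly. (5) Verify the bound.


|A| = 6.
Step 1: Compute A + A by enumerating all 36 pairs.
A + A = {-8, -1, 1, 2, 3, 5, 6, 8, 9, 10, 11, 12, 13, 14, 15, 16, 18}, so |A + A| = 17.
Step 2: Doubling constant K = |A + A|/|A| = 17/6 = 17/6 ≈ 2.8333.
Step 3: Plünnecke-Ruzsa gives |3A| ≤ K³·|A| = (2.8333)³ · 6 ≈ 136.4722.
Step 4: Compute 3A = A + A + A directly by enumerating all triples (a,b,c) ∈ A³; |3A| = 30.
Step 5: Check 30 ≤ 136.4722? Yes ✓.

K = 17/6, Plünnecke-Ruzsa bound K³|A| ≈ 136.4722, |3A| = 30, inequality holds.


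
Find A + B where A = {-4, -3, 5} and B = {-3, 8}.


A + B = {a + b : a ∈ A, b ∈ B}.
Enumerate all |A|·|B| = 3·2 = 6 pairs (a, b) and collect distinct sums.
a = -4: -4+-3=-7, -4+8=4
a = -3: -3+-3=-6, -3+8=5
a = 5: 5+-3=2, 5+8=13
Collecting distinct sums: A + B = {-7, -6, 2, 4, 5, 13}
|A + B| = 6

A + B = {-7, -6, 2, 4, 5, 13}


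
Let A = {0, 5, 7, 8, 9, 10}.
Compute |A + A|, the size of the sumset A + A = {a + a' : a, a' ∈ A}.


A + A = {a + a' : a, a' ∈ A}; |A| = 6.
General bounds: 2|A| - 1 ≤ |A + A| ≤ |A|(|A|+1)/2, i.e. 11 ≤ |A + A| ≤ 21.
Lower bound 2|A|-1 is attained iff A is an arithmetic progression.
Enumerate sums a + a' for a ≤ a' (symmetric, so this suffices):
a = 0: 0+0=0, 0+5=5, 0+7=7, 0+8=8, 0+9=9, 0+10=10
a = 5: 5+5=10, 5+7=12, 5+8=13, 5+9=14, 5+10=15
a = 7: 7+7=14, 7+8=15, 7+9=16, 7+10=17
a = 8: 8+8=16, 8+9=17, 8+10=18
a = 9: 9+9=18, 9+10=19
a = 10: 10+10=20
Distinct sums: {0, 5, 7, 8, 9, 10, 12, 13, 14, 15, 16, 17, 18, 19, 20}
|A + A| = 15

|A + A| = 15


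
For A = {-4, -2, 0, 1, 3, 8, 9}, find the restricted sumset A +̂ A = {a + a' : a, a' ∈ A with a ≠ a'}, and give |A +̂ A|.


Restricted sumset: A +̂ A = {a + a' : a ∈ A, a' ∈ A, a ≠ a'}.
Equivalently, take A + A and drop any sum 2a that is achievable ONLY as a + a for a ∈ A (i.e. sums representable only with equal summands).
Enumerate pairs (a, a') with a < a' (symmetric, so each unordered pair gives one sum; this covers all a ≠ a'):
  -4 + -2 = -6
  -4 + 0 = -4
  -4 + 1 = -3
  -4 + 3 = -1
  -4 + 8 = 4
  -4 + 9 = 5
  -2 + 0 = -2
  -2 + 1 = -1
  -2 + 3 = 1
  -2 + 8 = 6
  -2 + 9 = 7
  0 + 1 = 1
  0 + 3 = 3
  0 + 8 = 8
  0 + 9 = 9
  1 + 3 = 4
  1 + 8 = 9
  1 + 9 = 10
  3 + 8 = 11
  3 + 9 = 12
  8 + 9 = 17
Collected distinct sums: {-6, -4, -3, -2, -1, 1, 3, 4, 5, 6, 7, 8, 9, 10, 11, 12, 17}
|A +̂ A| = 17
(Reference bound: |A +̂ A| ≥ 2|A| - 3 for |A| ≥ 2, with |A| = 7 giving ≥ 11.)

|A +̂ A| = 17


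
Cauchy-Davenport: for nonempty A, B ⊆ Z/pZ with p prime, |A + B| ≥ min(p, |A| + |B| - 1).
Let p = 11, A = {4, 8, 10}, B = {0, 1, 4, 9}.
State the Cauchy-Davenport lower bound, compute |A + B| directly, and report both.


Cauchy-Davenport: |A + B| ≥ min(p, |A| + |B| - 1) for A, B nonempty in Z/pZ.
|A| = 3, |B| = 4, p = 11.
CD lower bound = min(11, 3 + 4 - 1) = min(11, 6) = 6.
Compute A + B mod 11 directly:
a = 4: 4+0=4, 4+1=5, 4+4=8, 4+9=2
a = 8: 8+0=8, 8+1=9, 8+4=1, 8+9=6
a = 10: 10+0=10, 10+1=0, 10+4=3, 10+9=8
A + B = {0, 1, 2, 3, 4, 5, 6, 8, 9, 10}, so |A + B| = 10.
Verify: 10 ≥ 6? Yes ✓.

CD lower bound = 6, actual |A + B| = 10.


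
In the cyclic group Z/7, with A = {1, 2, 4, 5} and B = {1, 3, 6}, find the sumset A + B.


Work in Z/7Z: reduce every sum a + b modulo 7.
Enumerate all 12 pairs:
a = 1: 1+1=2, 1+3=4, 1+6=0
a = 2: 2+1=3, 2+3=5, 2+6=1
a = 4: 4+1=5, 4+3=0, 4+6=3
a = 5: 5+1=6, 5+3=1, 5+6=4
Distinct residues collected: {0, 1, 2, 3, 4, 5, 6}
|A + B| = 7 (out of 7 total residues).

A + B = {0, 1, 2, 3, 4, 5, 6}


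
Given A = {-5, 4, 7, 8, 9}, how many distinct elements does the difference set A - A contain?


A - A = {a - a' : a, a' ∈ A}; |A| = 5.
Bounds: 2|A|-1 ≤ |A - A| ≤ |A|² - |A| + 1, i.e. 9 ≤ |A - A| ≤ 21.
Note: 0 ∈ A - A always (from a - a). The set is symmetric: if d ∈ A - A then -d ∈ A - A.
Enumerate nonzero differences d = a - a' with a > a' (then include -d):
Positive differences: {1, 2, 3, 4, 5, 9, 12, 13, 14}
Full difference set: {0} ∪ (positive diffs) ∪ (negative diffs).
|A - A| = 1 + 2·9 = 19 (matches direct enumeration: 19).

|A - A| = 19


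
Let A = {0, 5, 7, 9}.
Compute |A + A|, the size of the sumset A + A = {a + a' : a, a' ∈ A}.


A + A = {a + a' : a, a' ∈ A}; |A| = 4.
General bounds: 2|A| - 1 ≤ |A + A| ≤ |A|(|A|+1)/2, i.e. 7 ≤ |A + A| ≤ 10.
Lower bound 2|A|-1 is attained iff A is an arithmetic progression.
Enumerate sums a + a' for a ≤ a' (symmetric, so this suffices):
a = 0: 0+0=0, 0+5=5, 0+7=7, 0+9=9
a = 5: 5+5=10, 5+7=12, 5+9=14
a = 7: 7+7=14, 7+9=16
a = 9: 9+9=18
Distinct sums: {0, 5, 7, 9, 10, 12, 14, 16, 18}
|A + A| = 9

|A + A| = 9


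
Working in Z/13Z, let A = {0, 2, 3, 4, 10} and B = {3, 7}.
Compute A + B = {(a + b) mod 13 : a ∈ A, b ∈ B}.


Work in Z/13Z: reduce every sum a + b modulo 13.
Enumerate all 10 pairs:
a = 0: 0+3=3, 0+7=7
a = 2: 2+3=5, 2+7=9
a = 3: 3+3=6, 3+7=10
a = 4: 4+3=7, 4+7=11
a = 10: 10+3=0, 10+7=4
Distinct residues collected: {0, 3, 4, 5, 6, 7, 9, 10, 11}
|A + B| = 9 (out of 13 total residues).

A + B = {0, 3, 4, 5, 6, 7, 9, 10, 11}


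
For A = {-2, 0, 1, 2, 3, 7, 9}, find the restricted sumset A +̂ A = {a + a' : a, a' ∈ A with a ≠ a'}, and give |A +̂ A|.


Restricted sumset: A +̂ A = {a + a' : a ∈ A, a' ∈ A, a ≠ a'}.
Equivalently, take A + A and drop any sum 2a that is achievable ONLY as a + a for a ∈ A (i.e. sums representable only with equal summands).
Enumerate pairs (a, a') with a < a' (symmetric, so each unordered pair gives one sum; this covers all a ≠ a'):
  -2 + 0 = -2
  -2 + 1 = -1
  -2 + 2 = 0
  -2 + 3 = 1
  -2 + 7 = 5
  -2 + 9 = 7
  0 + 1 = 1
  0 + 2 = 2
  0 + 3 = 3
  0 + 7 = 7
  0 + 9 = 9
  1 + 2 = 3
  1 + 3 = 4
  1 + 7 = 8
  1 + 9 = 10
  2 + 3 = 5
  2 + 7 = 9
  2 + 9 = 11
  3 + 7 = 10
  3 + 9 = 12
  7 + 9 = 16
Collected distinct sums: {-2, -1, 0, 1, 2, 3, 4, 5, 7, 8, 9, 10, 11, 12, 16}
|A +̂ A| = 15
(Reference bound: |A +̂ A| ≥ 2|A| - 3 for |A| ≥ 2, with |A| = 7 giving ≥ 11.)

|A +̂ A| = 15


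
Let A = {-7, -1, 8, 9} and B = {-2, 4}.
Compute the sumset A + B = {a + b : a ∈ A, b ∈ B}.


A + B = {a + b : a ∈ A, b ∈ B}.
Enumerate all |A|·|B| = 4·2 = 8 pairs (a, b) and collect distinct sums.
a = -7: -7+-2=-9, -7+4=-3
a = -1: -1+-2=-3, -1+4=3
a = 8: 8+-2=6, 8+4=12
a = 9: 9+-2=7, 9+4=13
Collecting distinct sums: A + B = {-9, -3, 3, 6, 7, 12, 13}
|A + B| = 7

A + B = {-9, -3, 3, 6, 7, 12, 13}


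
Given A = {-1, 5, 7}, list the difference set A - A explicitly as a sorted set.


A - A = {a - a' : a, a' ∈ A}.
Compute a - a' for each ordered pair (a, a'):
a = -1: -1--1=0, -1-5=-6, -1-7=-8
a = 5: 5--1=6, 5-5=0, 5-7=-2
a = 7: 7--1=8, 7-5=2, 7-7=0
Collecting distinct values (and noting 0 appears from a-a):
A - A = {-8, -6, -2, 0, 2, 6, 8}
|A - A| = 7

A - A = {-8, -6, -2, 0, 2, 6, 8}


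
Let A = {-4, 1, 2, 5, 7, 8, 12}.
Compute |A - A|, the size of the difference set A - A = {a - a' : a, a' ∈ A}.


A - A = {a - a' : a, a' ∈ A}; |A| = 7.
Bounds: 2|A|-1 ≤ |A - A| ≤ |A|² - |A| + 1, i.e. 13 ≤ |A - A| ≤ 43.
Note: 0 ∈ A - A always (from a - a). The set is symmetric: if d ∈ A - A then -d ∈ A - A.
Enumerate nonzero differences d = a - a' with a > a' (then include -d):
Positive differences: {1, 2, 3, 4, 5, 6, 7, 9, 10, 11, 12, 16}
Full difference set: {0} ∪ (positive diffs) ∪ (negative diffs).
|A - A| = 1 + 2·12 = 25 (matches direct enumeration: 25).

|A - A| = 25


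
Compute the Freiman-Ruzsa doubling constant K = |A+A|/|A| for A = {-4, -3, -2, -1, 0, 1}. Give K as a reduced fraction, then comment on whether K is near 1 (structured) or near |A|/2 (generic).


|A| = 6.
Compute A + A by enumerating all 36 pairs.
A + A = {-8, -7, -6, -5, -4, -3, -2, -1, 0, 1, 2}, so |A + A| = 11.
K = |A + A| / |A| = 11/6 (already in lowest terms) ≈ 1.8333.
Reference: AP of size 6 gives K = 11/6 ≈ 1.8333; a fully generic set of size 6 gives K ≈ 3.5000.

|A| = 6, |A + A| = 11, K = 11/6.
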